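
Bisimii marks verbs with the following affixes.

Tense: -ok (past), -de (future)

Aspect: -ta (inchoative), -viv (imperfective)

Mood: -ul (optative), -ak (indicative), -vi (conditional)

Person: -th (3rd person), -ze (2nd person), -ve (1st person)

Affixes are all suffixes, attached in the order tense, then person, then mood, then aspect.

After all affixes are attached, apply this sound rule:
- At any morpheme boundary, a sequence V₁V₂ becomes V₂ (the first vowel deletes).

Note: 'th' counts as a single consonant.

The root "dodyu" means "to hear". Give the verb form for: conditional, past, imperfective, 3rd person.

dodyokthviviv

Attach tense past -ok → dodyuok.
Attach person 3rd person -th → dodyuokth.
Attach mood conditional -vi → dodyuokthvi.
Attach aspect imperfective -viv → dodyuokthviviv.
Apply vowel deletion: dodyuokthviviv → dodyokthviviv.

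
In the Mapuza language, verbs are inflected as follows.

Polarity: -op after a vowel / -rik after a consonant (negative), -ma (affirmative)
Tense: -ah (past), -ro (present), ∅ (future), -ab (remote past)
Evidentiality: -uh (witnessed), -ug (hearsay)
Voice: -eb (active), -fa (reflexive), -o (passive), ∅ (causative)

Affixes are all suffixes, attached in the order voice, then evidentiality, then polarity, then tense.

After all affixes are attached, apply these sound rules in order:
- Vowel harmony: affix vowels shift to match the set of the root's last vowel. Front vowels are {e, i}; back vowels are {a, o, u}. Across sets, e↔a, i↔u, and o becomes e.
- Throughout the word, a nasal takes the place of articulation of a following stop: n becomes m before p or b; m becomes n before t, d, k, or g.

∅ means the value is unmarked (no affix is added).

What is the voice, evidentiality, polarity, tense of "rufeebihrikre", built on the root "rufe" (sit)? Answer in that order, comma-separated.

Segment: rufe-eb-uh-rik-ro.
voice: -eb → active.
evidentiality: -uh → witnessed.
polarity: -op/rik → negative.
tense: -ro → present.

active, witnessed, negative, present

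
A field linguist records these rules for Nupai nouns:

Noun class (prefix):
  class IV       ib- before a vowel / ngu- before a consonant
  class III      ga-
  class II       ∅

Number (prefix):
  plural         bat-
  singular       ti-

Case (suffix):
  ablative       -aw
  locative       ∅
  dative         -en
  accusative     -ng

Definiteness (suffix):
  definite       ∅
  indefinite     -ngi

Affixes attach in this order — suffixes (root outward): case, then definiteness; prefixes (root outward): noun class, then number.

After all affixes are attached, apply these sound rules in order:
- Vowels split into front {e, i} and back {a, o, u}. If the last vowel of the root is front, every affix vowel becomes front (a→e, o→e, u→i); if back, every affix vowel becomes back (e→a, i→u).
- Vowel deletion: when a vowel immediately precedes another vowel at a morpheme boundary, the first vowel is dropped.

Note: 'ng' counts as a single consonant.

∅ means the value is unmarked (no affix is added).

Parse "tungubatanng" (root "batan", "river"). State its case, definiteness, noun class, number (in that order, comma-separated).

Segment: ti-ngu-batan-ng.
case: -ng → accusative.
definiteness: ∅ → definite.
noun class: ib/ngu- → class IV.
number: ti- → singular.

accusative, definite, class IV, singular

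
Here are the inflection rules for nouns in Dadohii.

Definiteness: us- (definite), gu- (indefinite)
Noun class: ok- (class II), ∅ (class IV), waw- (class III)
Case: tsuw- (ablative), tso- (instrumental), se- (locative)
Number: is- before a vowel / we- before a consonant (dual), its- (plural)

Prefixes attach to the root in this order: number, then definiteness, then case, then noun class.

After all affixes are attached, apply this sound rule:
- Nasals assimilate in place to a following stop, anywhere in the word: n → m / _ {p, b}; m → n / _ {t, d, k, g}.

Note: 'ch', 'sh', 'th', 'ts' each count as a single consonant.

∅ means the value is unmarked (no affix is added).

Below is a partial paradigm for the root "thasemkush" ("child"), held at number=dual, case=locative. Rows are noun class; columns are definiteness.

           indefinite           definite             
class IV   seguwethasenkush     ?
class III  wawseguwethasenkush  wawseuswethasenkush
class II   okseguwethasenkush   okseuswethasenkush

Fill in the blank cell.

Attach number dual we- (before consonant 'th') → wethasemkush.
Attach definiteness definite us- → uswethasemkush.
Attach case locative se- → seuswethasemkush.
noun class = class IV: zero marking, form stays seuswethasemkush.
Apply nasal assimilation: seuswethasemkush → seuswethasenkush.

seuswethasenkush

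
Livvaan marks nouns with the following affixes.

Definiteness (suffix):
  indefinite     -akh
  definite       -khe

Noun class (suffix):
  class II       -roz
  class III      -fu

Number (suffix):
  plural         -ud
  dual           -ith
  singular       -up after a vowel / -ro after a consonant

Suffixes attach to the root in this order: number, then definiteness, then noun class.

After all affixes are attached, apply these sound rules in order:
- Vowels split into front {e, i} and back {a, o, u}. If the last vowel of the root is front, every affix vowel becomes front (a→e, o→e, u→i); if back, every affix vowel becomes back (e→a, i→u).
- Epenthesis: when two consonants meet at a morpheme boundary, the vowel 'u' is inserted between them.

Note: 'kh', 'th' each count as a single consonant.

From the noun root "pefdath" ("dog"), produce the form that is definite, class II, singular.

Attach number singular -ro (after consonant 'th') → pefdathro.
Attach definiteness definite -khe → pefdathrokhe.
Attach noun class class II -roz → pefdathrokheroz.
Apply vowel harmony: pefdathrokheroz → pefdathrokharoz.
Apply epenthesis: pefdathrokharoz → pefdathurokharoz.

pefdathurokharoz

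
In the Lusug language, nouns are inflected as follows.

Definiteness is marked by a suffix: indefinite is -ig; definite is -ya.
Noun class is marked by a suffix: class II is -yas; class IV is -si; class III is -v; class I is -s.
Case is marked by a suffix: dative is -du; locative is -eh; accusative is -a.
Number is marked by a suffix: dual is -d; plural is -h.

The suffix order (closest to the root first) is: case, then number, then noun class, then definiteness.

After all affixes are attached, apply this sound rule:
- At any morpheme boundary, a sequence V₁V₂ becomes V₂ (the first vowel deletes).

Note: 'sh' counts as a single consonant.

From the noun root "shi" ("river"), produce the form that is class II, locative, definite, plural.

Attach case locative -eh → shieh.
Attach number plural -h → shiehh.
Attach noun class class II -yas → shiehhyas.
Attach definiteness definite -ya → shiehhyasya.
Apply vowel deletion: shiehhyasya → shehhyasya.

shehhyasya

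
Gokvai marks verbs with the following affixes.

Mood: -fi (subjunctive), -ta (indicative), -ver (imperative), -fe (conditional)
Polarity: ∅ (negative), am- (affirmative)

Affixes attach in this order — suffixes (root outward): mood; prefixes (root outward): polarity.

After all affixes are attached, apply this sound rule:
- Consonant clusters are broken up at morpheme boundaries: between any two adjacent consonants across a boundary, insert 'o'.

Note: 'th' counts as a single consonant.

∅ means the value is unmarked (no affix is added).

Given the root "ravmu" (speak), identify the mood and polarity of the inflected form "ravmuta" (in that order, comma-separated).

Segment: ravmu-ta.
mood: -ta → indicative.
polarity: ∅ → negative.

indicative, negative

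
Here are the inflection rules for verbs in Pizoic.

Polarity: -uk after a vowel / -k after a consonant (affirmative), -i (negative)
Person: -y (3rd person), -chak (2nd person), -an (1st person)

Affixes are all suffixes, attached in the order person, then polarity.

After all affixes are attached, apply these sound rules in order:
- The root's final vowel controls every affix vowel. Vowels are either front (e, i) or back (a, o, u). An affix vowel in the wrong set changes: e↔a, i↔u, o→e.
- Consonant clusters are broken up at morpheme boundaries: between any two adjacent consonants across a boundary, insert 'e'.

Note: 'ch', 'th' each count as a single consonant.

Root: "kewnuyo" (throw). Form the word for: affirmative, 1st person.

Attach person 1st person -an → kewnuyoan.
Attach polarity affirmative -k (after consonant 'n') → kewnuyoank.
Vowel harmony: no change.
Apply epenthesis: kewnuyoank → kewnuyoanek.

kewnuyoanek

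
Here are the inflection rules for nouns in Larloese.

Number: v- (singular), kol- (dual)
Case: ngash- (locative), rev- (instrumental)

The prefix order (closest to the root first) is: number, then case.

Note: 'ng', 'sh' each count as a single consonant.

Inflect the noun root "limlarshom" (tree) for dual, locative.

Attach number dual kol- → kollimlarshom.
Attach case locative ngash- → ngashkollimlarshom.

ngashkollimlarshom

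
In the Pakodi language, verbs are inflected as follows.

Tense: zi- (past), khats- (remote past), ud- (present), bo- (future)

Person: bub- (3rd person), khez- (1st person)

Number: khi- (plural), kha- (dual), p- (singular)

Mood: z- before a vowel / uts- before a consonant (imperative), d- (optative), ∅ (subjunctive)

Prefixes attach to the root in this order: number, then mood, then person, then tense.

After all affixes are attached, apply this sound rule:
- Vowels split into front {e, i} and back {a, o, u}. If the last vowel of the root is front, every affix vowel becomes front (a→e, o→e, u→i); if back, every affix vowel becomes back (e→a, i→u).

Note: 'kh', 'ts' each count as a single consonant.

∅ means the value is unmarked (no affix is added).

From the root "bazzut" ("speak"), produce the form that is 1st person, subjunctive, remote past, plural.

khatskhazkhubazzut

Attach number plural khi- → khibazzut.
mood = subjunctive: zero marking, form stays khibazzut.
Attach person 1st person khez- → khezkhibazzut.
Attach tense remote past khats- → khatskhezkhibazzut.
Apply vowel harmony: khatskhezkhibazzut → khatskhazkhubazzut.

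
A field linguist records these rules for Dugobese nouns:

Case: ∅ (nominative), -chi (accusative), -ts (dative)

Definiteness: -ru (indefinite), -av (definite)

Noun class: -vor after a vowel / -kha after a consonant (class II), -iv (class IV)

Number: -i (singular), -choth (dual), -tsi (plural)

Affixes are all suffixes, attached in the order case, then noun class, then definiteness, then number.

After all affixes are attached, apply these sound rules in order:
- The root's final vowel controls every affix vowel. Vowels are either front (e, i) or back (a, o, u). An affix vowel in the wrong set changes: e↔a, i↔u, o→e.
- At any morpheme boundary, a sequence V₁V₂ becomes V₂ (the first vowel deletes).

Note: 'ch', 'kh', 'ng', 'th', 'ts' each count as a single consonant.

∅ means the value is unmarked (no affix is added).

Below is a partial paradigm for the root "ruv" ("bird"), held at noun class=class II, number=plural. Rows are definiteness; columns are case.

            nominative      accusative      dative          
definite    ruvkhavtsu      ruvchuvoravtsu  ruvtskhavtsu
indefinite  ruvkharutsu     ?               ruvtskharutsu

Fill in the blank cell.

Attach case accusative -chi → ruvchi.
Attach noun class class II -vor (after vowel 'i') → ruvchivor.
Attach definiteness indefinite -ru → ruvchivorru.
Attach number plural -tsi → ruvchivorrutsi.
Apply vowel harmony: ruvchivorrutsi → ruvchuvorrutsu.
Vowel deletion: no change.

ruvchuvorrutsu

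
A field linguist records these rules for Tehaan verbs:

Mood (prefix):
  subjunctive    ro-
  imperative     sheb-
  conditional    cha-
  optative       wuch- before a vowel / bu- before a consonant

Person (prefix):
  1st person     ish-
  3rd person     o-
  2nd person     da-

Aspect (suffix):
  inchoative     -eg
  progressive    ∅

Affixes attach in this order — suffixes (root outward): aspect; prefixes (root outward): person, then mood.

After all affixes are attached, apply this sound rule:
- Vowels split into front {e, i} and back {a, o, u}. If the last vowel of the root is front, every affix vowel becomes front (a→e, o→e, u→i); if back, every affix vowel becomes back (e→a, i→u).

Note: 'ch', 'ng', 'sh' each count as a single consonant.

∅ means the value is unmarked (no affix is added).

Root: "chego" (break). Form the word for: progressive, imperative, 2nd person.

Attach person 2nd person da- → dachego.
aspect = progressive: zero marking, form stays dachego.
Attach mood imperative sheb- → shebdachego.
Apply vowel harmony: shebdachego → shabdachego.

shabdachego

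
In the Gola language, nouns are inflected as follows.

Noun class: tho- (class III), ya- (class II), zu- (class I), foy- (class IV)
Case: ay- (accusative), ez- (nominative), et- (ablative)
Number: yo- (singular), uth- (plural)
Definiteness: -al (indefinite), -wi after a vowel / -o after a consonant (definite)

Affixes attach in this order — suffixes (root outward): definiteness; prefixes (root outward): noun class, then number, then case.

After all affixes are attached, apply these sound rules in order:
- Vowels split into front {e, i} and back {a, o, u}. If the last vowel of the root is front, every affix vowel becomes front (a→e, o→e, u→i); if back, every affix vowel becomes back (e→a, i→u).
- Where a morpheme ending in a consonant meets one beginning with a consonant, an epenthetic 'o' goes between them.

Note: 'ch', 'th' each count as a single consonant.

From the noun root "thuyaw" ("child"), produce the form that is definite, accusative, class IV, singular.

ayoyofoyothuyawo

Attach noun class class IV foy- → foythuyaw.
Attach number singular yo- → yofoythuyaw.
Attach definiteness definite -o (after consonant 'w') → yofoythuyawo.
Attach case accusative ay- → ayyofoythuyawo.
Vowel harmony: no change.
Apply epenthesis: ayyofoythuyawo → ayoyofoyothuyawo.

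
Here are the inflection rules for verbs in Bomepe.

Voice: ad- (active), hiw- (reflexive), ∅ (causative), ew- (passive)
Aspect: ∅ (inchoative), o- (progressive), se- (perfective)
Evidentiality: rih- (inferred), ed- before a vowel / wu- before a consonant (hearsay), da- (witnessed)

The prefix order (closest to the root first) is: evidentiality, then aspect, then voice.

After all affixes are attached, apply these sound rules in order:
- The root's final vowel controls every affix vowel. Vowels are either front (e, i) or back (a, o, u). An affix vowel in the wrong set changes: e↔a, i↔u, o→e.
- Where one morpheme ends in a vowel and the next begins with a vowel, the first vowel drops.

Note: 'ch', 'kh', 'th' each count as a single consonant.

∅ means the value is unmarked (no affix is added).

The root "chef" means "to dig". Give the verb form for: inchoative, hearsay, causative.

Attach evidentiality hearsay wu- (before consonant 'ch') → wuchef.
aspect = inchoative: zero marking, form stays wuchef.
voice = causative: zero marking, form stays wuchef.
Apply vowel harmony: wuchef → wichef.
Vowel deletion: no change.

wichef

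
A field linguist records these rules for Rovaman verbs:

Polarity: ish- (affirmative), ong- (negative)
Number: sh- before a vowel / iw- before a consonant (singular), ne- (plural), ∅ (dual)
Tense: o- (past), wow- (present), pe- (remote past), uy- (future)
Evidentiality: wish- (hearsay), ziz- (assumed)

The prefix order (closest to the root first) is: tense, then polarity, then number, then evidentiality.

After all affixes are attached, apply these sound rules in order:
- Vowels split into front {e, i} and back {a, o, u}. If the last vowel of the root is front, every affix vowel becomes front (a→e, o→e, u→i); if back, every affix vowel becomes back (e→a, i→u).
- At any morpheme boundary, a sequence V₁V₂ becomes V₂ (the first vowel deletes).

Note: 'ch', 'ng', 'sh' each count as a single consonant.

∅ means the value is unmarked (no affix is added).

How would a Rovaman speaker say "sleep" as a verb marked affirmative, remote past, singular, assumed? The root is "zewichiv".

zizshishpezewichiv

Attach tense remote past pe- → pezewichiv.
Attach polarity affirmative ish- → ishpezewichiv.
Attach number singular sh- (before vowel 'i') → shishpezewichiv.
Attach evidentiality assumed ziz- → zizshishpezewichiv.
Vowel harmony: no change.
Vowel deletion: no change.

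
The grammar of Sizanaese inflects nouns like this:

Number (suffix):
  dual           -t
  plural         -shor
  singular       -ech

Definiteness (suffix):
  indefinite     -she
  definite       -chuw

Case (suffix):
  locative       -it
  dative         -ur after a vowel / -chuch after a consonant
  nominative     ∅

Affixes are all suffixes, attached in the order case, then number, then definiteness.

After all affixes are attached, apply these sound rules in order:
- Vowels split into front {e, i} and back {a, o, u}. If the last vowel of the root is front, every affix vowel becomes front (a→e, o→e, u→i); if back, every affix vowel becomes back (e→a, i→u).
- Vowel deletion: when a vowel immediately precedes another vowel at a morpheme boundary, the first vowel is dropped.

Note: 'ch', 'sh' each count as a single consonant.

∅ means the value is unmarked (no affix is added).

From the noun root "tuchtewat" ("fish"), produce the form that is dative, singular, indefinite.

tuchtewatchuchachsha

Attach case dative -chuch (after consonant 't') → tuchtewatchuch.
Attach number singular -ech → tuchtewatchuchech.
Attach definiteness indefinite -she → tuchtewatchuchechshe.
Apply vowel harmony: tuchtewatchuchechshe → tuchtewatchuchachsha.
Vowel deletion: no change.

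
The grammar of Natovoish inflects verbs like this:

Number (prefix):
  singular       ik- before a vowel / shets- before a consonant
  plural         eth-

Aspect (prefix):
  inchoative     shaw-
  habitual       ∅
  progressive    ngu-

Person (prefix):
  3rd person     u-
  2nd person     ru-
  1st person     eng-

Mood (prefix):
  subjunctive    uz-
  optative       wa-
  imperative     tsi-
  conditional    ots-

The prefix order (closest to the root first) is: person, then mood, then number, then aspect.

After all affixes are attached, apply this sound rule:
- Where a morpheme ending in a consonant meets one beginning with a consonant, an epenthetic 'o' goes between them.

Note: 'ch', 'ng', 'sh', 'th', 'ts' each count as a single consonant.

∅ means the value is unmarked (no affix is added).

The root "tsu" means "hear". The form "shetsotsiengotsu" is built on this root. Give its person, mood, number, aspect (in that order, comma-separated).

1st person, imperative, singular, habitual

Segment: shets-tsi-eng-tsu.
person: eng- → 1st person.
mood: tsi- → imperative.
number: ik/shets- → singular.
aspect: ∅ → habitual.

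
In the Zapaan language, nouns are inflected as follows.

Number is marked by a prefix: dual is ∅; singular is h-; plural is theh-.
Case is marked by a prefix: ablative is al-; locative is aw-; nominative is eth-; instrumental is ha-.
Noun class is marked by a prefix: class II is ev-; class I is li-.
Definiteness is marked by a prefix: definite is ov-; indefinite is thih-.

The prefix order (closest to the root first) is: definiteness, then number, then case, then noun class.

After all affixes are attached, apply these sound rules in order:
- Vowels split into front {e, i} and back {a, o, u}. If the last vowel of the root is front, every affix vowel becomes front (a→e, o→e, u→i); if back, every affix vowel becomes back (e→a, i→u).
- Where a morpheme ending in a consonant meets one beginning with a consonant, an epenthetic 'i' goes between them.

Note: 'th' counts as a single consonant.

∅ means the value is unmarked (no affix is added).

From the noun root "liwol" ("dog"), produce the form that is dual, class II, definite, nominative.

Attach definiteness definite ov- → ovliwol.
number = dual: zero marking, form stays ovliwol.
Attach case nominative eth- → ethovliwol.
Attach noun class class II ev- → evethovliwol.
Apply vowel harmony: evethovliwol → avathovliwol.
Apply epenthesis: avathovliwol → avathoviliwol.

avathoviliwol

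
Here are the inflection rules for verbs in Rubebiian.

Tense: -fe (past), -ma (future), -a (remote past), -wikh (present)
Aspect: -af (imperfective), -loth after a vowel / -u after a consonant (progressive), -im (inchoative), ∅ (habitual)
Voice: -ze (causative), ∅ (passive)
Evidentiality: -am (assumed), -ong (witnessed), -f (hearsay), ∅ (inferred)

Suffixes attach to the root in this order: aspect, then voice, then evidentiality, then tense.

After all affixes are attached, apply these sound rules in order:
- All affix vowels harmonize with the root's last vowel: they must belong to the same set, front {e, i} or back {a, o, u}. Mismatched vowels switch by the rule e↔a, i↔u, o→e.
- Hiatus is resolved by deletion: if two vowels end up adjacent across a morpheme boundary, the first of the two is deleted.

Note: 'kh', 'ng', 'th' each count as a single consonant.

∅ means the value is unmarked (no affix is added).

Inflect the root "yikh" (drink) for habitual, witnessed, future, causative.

yikhzengme

aspect = habitual: zero marking, form stays yikh.
Attach voice causative -ze → yikhze.
Attach evidentiality witnessed -ong → yikhzeong.
Attach tense future -ma → yikhzeongma.
Apply vowel harmony: yikhzeongma → yikhzeengme.
Apply vowel deletion: yikhzeengme → yikhzengme.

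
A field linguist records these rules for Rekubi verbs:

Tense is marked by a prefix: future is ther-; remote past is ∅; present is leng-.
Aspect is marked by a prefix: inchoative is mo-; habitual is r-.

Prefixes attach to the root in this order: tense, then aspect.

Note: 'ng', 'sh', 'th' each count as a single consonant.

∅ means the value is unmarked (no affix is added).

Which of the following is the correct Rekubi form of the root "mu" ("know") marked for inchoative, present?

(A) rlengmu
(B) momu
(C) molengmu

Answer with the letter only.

C

Attach tense present leng- → lengmu.
Attach aspect inchoative mo- → molengmu.
So the correct form is molengmu, option (C).
(A) rlengmu is wrong: it uses habitual instead of inchoative for aspect.
(B) momu is wrong: it uses remote past instead of present for tense.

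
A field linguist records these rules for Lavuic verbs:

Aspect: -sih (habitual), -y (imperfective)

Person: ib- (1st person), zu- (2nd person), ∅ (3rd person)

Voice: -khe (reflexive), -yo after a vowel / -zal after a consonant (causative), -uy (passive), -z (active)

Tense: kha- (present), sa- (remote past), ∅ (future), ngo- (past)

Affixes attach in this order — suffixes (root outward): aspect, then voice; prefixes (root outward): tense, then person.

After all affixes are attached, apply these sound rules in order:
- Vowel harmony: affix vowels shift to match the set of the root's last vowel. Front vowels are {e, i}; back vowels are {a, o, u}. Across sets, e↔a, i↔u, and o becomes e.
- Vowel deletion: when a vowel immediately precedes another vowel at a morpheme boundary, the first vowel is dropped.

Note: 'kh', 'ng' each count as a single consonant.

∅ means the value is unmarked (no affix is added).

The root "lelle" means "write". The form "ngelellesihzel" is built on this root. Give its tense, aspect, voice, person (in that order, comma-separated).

past, habitual, causative, 3rd person

Segment: ngo-lelle-sih-zal.
tense: ngo- → past.
aspect: -sih → habitual.
voice: -yo/zal → causative.
person: ∅ → 3rd person.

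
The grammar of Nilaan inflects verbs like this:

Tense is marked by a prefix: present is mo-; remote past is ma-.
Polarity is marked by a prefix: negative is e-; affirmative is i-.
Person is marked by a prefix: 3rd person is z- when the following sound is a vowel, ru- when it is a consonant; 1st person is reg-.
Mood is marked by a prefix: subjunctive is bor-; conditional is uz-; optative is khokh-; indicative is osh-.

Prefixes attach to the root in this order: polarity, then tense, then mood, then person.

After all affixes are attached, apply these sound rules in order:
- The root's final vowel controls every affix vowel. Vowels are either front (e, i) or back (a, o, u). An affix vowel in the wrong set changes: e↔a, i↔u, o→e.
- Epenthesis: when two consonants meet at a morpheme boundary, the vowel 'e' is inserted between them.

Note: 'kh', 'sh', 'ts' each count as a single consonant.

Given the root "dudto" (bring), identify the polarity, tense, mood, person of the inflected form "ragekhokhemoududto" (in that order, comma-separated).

Segment: reg-khokh-mo-i-dudto.
polarity: i- → affirmative.
tense: mo- → present.
mood: khokh- → optative.
person: reg- → 1st person.

affirmative, present, optative, 1st person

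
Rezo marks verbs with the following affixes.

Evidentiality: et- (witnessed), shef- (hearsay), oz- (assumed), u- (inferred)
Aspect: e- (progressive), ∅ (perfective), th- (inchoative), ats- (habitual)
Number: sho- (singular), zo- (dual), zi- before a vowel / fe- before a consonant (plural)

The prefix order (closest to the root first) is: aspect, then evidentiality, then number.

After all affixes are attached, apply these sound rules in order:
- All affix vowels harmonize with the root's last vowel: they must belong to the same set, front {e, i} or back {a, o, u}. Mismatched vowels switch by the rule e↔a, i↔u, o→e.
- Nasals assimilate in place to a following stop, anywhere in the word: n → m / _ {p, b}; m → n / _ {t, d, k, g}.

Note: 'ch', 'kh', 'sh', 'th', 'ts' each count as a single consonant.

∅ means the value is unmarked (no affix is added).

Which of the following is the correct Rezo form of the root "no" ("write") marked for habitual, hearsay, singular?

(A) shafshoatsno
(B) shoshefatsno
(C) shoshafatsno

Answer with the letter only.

C

Attach aspect habitual ats- → atsno.
Attach evidentiality hearsay shef- → shefatsno.
Attach number singular sho- → shoshefatsno.
Apply vowel harmony: shoshefatsno → shoshafatsno.
Nasal assimilation: no change.
So the correct form is shoshafatsno, option (C).
(A) shafshoatsno is wrong: it has the affixes in the wrong order.
(B) shoshefatsno is wrong: it fails to apply the sound rule(s).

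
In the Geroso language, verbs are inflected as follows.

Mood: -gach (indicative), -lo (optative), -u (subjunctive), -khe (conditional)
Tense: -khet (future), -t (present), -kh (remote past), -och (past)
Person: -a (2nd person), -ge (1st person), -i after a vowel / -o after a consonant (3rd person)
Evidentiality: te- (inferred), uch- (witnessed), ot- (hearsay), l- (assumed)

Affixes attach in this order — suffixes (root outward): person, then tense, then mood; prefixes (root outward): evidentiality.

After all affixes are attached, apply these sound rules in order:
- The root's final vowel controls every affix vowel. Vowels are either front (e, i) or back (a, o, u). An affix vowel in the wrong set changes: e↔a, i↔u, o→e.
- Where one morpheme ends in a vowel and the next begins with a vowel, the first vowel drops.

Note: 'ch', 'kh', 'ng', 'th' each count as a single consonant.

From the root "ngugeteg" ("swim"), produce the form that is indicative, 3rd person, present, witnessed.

ichngugetegetgech

Attach person 3rd person -o (after consonant 'g') → ngugetego.
Attach tense present -t → ngugetegot.
Attach evidentiality witnessed uch- → uchngugetegot.
Attach mood indicative -gach → uchngugetegotgach.
Apply vowel harmony: uchngugetegotgach → ichngugetegetgech.
Vowel deletion: no change.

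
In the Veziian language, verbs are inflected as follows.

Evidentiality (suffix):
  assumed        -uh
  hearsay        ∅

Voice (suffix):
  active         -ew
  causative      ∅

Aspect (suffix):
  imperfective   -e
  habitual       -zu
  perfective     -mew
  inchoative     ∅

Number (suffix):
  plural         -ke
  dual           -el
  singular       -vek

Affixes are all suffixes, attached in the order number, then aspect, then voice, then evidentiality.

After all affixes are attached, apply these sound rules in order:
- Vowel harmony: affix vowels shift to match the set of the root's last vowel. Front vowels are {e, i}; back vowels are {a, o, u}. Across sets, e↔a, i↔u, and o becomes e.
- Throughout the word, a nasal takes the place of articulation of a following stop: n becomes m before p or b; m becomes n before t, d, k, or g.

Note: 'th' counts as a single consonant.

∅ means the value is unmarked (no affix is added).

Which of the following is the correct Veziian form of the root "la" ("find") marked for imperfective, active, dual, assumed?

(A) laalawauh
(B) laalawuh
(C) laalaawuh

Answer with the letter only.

C

Attach number dual -el → lael.
Attach aspect imperfective -e → laele.
Attach voice active -ew → laeleew.
Attach evidentiality assumed -uh → laeleewuh.
Apply vowel harmony: laeleewuh → laalaawuh.
Nasal assimilation: no change.
So the correct form is laalaawuh, option (C).
(A) laalawauh is wrong: it has the affixes in the wrong order.
(B) laalawuh is wrong: it uses inchoative instead of imperfective for aspect.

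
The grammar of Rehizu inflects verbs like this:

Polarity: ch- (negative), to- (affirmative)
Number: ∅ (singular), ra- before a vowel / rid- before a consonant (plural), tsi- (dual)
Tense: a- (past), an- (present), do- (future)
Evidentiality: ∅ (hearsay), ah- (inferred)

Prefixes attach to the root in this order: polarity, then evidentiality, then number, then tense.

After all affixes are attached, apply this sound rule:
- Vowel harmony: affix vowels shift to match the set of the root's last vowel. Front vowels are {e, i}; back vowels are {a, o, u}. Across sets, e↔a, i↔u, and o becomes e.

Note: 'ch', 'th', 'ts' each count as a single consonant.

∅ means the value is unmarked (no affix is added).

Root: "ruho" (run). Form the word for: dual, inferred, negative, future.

dotsuahchruho

Attach polarity negative ch- → chruho.
Attach evidentiality inferred ah- → ahchruho.
Attach number dual tsi- → tsiahchruho.
Attach tense future do- → dotsiahchruho.
Apply vowel harmony: dotsiahchruho → dotsuahchruho.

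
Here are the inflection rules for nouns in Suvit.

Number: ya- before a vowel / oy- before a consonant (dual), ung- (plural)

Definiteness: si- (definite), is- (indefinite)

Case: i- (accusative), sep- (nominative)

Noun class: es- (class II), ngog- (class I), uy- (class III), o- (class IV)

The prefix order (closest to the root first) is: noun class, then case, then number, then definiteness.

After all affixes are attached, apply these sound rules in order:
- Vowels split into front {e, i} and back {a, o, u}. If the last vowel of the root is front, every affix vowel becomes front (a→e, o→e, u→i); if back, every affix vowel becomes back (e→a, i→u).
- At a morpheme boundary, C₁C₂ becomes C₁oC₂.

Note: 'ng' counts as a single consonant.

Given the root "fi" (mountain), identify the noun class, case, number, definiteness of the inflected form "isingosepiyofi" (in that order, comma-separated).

Segment: is-ung-sep-uy-fi.
noun class: uy- → class III.
case: sep- → nominative.
number: ung- → plural.
definiteness: is- → indefinite.

class III, nominative, plural, indefinite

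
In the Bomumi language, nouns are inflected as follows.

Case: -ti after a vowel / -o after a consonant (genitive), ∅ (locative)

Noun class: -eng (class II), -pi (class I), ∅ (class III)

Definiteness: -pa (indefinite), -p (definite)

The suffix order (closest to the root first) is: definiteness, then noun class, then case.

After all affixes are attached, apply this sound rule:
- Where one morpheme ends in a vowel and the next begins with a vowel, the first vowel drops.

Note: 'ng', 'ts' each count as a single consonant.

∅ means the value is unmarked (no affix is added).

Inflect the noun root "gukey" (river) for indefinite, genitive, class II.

gukeypengo

Attach definiteness indefinite -pa → gukeypa.
Attach noun class class II -eng → gukeypaeng.
Attach case genitive -o (after consonant 'ng') → gukeypaengo.
Apply vowel deletion: gukeypaengo → gukeypengo.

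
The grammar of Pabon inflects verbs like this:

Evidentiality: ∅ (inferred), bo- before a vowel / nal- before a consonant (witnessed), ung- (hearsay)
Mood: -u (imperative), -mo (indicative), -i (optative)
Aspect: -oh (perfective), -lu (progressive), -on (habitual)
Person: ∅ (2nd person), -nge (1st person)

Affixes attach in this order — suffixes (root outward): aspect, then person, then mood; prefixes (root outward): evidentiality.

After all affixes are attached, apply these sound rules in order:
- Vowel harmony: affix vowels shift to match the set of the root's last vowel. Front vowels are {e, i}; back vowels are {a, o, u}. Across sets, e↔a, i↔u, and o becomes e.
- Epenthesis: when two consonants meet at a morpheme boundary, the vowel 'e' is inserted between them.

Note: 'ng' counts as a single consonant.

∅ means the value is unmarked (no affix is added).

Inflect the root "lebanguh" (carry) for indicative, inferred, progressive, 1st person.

evidentiality = inferred: zero marking, form stays lebanguh.
Attach aspect progressive -lu → lebanguhlu.
Attach person 1st person -nge → lebanguhlunge.
Attach mood indicative -mo → lebanguhlungemo.
Apply vowel harmony: lebanguhlungemo → lebanguhlungamo.
Apply epenthesis: lebanguhlungamo → lebanguhelungamo.

lebanguhelungamo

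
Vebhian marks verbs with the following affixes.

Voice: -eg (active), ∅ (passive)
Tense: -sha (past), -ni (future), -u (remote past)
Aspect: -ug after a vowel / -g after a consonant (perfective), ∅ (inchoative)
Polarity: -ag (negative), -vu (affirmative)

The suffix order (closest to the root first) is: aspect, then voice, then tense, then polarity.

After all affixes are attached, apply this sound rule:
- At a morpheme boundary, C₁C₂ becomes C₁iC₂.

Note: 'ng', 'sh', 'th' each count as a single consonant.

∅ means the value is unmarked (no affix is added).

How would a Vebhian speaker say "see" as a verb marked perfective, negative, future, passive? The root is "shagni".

shagniuginiag

Attach aspect perfective -ug (after vowel 'i') → shagniug.
voice = passive: zero marking, form stays shagniug.
Attach tense future -ni → shagniugni.
Attach polarity negative -ag → shagniugniag.
Apply epenthesis: shagniugniag → shagniuginiag.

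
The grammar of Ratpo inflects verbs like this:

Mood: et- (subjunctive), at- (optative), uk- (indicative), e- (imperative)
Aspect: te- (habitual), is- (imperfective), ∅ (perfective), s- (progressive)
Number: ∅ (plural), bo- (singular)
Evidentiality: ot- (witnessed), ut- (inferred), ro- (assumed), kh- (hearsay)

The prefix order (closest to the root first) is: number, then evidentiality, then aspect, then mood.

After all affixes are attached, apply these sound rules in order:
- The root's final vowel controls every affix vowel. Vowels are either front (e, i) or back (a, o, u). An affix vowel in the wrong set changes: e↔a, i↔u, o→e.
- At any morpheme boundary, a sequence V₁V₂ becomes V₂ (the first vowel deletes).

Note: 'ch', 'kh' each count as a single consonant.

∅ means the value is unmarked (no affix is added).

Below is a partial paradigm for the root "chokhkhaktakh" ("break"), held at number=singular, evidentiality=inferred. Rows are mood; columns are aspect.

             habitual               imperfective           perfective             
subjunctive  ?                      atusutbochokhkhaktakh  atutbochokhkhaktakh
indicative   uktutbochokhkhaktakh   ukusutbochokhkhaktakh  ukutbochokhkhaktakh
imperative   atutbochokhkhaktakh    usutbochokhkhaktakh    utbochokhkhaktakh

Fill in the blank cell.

attutbochokhkhaktakh

Attach number singular bo- → bochokhkhaktakh.
Attach evidentiality inferred ut- → utbochokhkhaktakh.
Attach aspect habitual te- → teutbochokhkhaktakh.
Attach mood subjunctive et- → etteutbochokhkhaktakh.
Apply vowel harmony: etteutbochokhkhaktakh → attautbochokhkhaktakh.
Apply vowel deletion: attautbochokhkhaktakh → attutbochokhkhaktakh.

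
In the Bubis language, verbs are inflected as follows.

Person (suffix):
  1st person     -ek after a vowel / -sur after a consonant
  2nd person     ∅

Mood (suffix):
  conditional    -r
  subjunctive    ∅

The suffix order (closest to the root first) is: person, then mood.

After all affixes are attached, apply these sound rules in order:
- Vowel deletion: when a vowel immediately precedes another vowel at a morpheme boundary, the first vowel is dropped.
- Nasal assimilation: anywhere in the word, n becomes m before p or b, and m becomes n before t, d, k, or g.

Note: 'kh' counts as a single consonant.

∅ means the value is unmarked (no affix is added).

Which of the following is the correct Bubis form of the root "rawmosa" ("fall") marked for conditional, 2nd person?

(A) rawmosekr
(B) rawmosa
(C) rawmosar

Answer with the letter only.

C

person = 2nd person: zero marking, form stays rawmosa.
Attach mood conditional -r → rawmosar.
Vowel deletion: no change.
Nasal assimilation: no change.
So the correct form is rawmosar, option (C).
(A) rawmosekr is wrong: it uses 1st person instead of 2nd person for person.
(B) rawmosa is wrong: it uses subjunctive instead of conditional for mood.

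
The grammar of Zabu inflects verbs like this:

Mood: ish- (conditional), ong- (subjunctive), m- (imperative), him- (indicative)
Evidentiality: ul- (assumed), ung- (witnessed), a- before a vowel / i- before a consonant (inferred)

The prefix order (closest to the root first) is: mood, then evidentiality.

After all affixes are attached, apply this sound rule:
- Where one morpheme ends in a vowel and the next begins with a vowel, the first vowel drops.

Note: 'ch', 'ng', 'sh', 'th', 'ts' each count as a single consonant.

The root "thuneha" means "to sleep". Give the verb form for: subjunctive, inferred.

ongthuneha

Attach mood subjunctive ong- → ongthuneha.
Attach evidentiality inferred a- (before vowel 'o') → aongthuneha.
Apply vowel deletion: aongthuneha → ongthuneha.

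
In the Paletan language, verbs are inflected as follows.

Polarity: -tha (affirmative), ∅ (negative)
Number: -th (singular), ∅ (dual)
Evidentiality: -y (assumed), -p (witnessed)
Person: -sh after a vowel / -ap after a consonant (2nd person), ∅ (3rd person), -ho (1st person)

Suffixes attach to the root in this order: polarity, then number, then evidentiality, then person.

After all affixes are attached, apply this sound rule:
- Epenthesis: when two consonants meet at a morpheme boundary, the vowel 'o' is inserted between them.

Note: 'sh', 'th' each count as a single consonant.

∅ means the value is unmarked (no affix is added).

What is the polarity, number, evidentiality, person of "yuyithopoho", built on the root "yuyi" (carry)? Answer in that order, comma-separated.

negative, singular, witnessed, 1st person

Segment: yuyi-th-p-ho.
polarity: ∅ → negative.
number: -th → singular.
evidentiality: -p → witnessed.
person: -ho → 1st person.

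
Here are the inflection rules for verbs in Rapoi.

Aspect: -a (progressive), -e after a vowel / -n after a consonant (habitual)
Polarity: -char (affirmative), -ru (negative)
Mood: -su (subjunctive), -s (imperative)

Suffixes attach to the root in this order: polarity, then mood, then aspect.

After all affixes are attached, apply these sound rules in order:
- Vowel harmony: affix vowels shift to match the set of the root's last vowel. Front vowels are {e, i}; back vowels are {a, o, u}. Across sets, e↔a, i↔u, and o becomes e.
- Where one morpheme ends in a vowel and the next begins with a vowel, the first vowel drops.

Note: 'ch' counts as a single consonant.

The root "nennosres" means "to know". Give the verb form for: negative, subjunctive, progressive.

nennosresrise

Attach polarity negative -ru → nennosresru.
Attach mood subjunctive -su → nennosresrusu.
Attach aspect progressive -a → nennosresrusua.
Apply vowel harmony: nennosresrusua → nennosresrisie.
Apply vowel deletion: nennosresrisie → nennosresrise.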